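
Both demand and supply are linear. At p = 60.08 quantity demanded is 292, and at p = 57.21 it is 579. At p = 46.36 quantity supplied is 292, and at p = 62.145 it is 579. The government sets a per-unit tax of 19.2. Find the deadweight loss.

Demand slope = (57.21 − 60.08)/(579 − 292) = −0.01, so p = 63 − 0.01q.
Supply slope = (62.145 − 46.36)/(579 − 292) = 0.055, so p = 30.3 + 0.055q.
Competitive equilibrium: 63 − 0.01q = 30.3 + 0.055q → q* = 503.0769, p* = 57.9692.
With the tax, the buyer price exceeds the seller price by 19.2: (63 − 0.01q) − (30.3 + 0.055q) = 19.2 → q' = 207.6923.
Δq = 503.0769 − 207.6923 = 295.3846; the wedge equals the tax, 19.2.
Welfare loss = ½ × 295.3846 × 19.2 = 2835.69.

2835.69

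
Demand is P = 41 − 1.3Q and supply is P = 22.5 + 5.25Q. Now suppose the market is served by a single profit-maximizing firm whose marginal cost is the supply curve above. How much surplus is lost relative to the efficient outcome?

Competitive equilibrium: 41 − 1.3Q = 22.5 + 5.25Q → Q* = 2.8244, P* = 37.3282.
Marginal revenue: MR = 41 − 2.6Q. Set MR = MC: 41 − 2.6Q = 22.5 + 5.25Q → Q_m = 2.3567.
Price P_m = 41 − 1.3·2.3567 = 37.9363; MC(Q_m) = 22.5 + 5.25·2.3567 = 34.8727.
Competitive Q* = 2.8244, so ΔQ = 0.4677; wedge = 37.9363 − 34.8727 = 3.0636.
Welfare loss = ½ × 0.4677 × 3.0636 = 0.72.

0.72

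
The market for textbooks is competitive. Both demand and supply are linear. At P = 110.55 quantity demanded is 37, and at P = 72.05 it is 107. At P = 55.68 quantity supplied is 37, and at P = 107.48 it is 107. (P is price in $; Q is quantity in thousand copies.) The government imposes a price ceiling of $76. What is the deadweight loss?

Demand slope = (72.05 − 110.55)/(107 − 37) = −0.55, so P = 130.9 − 0.55Q.
Supply slope = (107.48 − 55.68)/(107 − 37) = 0.74, so P = 28.3 + 0.74Q.
Competitive equilibrium: 130.9 − 0.55Q = 28.3 + 0.74Q → Q* = 79.5349, P* = 87.1558.
At the ceiling P = 76, quantity supplied = (76 − 28.3)/0.74 = 64.4595.
Willingness to pay at Q' = 64.4595: 130.9 − 0.55·64.4595 = 95.4473.
ΔQ = 79.5349 − 64.4595 = 15.0754; wedge = 95.4473 − 76 = 19.4473.
DWL = ½ × 15.0754 × 19.4473 = $146.59 thousand.

$146.59 thousand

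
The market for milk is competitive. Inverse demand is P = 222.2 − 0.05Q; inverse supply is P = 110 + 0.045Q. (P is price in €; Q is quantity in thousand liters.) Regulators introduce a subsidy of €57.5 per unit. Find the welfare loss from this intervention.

€17401.32 thousand

Competitive equilibrium: 222.2 − 0.05Q = 110 + 0.045Q → Q* = 1181.0526, P* = 163.1474.
The subsidy lowers effective supply by 57.5: P = 52.5 + 0.045Q.
New quantity: 222.2 − 0.05Q = 52.5 + 0.045Q → Q' = 1786.3158.
Overproduction ΔQ = 1786.3158 − 1181.0526 = 605.2632; wedge = subsidy = 57.5.
The triangle = ½ × 605.2632 × 57.5 = €17401.32 thousand.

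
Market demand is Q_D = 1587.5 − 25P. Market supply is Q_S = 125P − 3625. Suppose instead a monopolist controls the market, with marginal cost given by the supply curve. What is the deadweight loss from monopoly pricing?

In inverse form: demand P = 63.5 − 0.04Q, supply P = 29 + 0.008Q.
Competitive equilibrium: 63.5 − 0.04Q = 29 + 0.008Q → Q* = 718.75, P* = 34.75.
Marginal revenue: MR = 63.5 − 0.08Q. Set MR = MC: 63.5 − 0.08Q = 29 + 0.008Q → Q_m = 392.0455.
Price P_m = 63.5 − 0.04·392.0455 = 47.8182; MC(Q_m) = 29 + 0.008·392.0455 = 32.1364.
Competitive Q* = 718.75, so ΔQ = 326.7045; wedge = 47.8182 − 32.1364 = 15.6818.
Welfare loss = ½ × 326.7045 × 15.6818 = 2561.66.

2561.66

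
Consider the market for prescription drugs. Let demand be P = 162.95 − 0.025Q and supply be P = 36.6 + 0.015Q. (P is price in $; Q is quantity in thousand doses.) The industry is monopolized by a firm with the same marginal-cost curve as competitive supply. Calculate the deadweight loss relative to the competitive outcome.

$29519.83 thousand

Competitive equilibrium: 162.95 − 0.025Q = 36.6 + 0.015Q → Q* = 3158.75, P* = 83.98125.
Marginal revenue: MR = 162.95 − 0.05Q. Set MR = MC: 162.95 − 0.05Q = 36.6 + 0.015Q → Q_m = 1943.84615.
Price P_m = 162.95 − 0.025·1943.84615 = 114.35385; MC(Q_m) = 36.6 + 0.015·1943.84615 = 65.75769.
Competitive Q* = 3158.75, so ΔQ = 1214.90385; wedge = 114.35385 − 65.75769 = 48.59616.
Deadweight loss = ½ × 1214.90385 × 48.59616 = $29519.83 thousand.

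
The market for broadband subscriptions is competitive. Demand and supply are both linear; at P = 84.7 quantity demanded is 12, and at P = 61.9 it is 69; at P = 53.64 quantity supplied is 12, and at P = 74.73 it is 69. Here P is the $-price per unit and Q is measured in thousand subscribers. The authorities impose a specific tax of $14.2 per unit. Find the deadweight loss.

Demand slope = (61.9 − 84.7)/(69 − 12) = −0.4, so P = 89.5 − 0.4Q.
Supply slope = (74.73 − 53.64)/(69 − 12) = 0.37, so P = 49.2 + 0.37Q.
Competitive equilibrium: 89.5 − 0.4Q = 49.2 + 0.37Q → Q* = 52.3377, P* = 68.5649.
With the tax, the buyer price exceeds the seller price by 14.2: (89.5 − 0.4Q) − (49.2 + 0.37Q) = 14.2 → Q' = 33.8961.
ΔQ = 52.3377 − 33.8961 = 18.4416; the wedge equals the tax, 14.2.
The triangle = ½ × 18.4416 × 14.2 = $130.94 thousand.

$130.94 thousand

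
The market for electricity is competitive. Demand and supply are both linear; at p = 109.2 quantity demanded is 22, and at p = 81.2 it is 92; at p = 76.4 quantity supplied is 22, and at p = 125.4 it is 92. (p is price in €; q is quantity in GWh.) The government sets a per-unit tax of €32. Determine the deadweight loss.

Demand slope = (81.2 − 109.2)/(92 − 22) = −0.4, so p = 118 − 0.4q.
Supply slope = (125.4 − 76.4)/(92 − 22) = 0.7, so p = 61 + 0.7q.
Competitive equilibrium: 118 − 0.4q = 61 + 0.7q → q* = 51.8182, p* = 97.2727.
With the tax, the buyer price exceeds the seller price by 32: (118 − 0.4q) − (61 + 0.7q) = 32 → q' = 22.7273.
Δq = 51.8182 − 22.7273 = 29.0909; the wedge equals the tax, 32.
Deadweight loss = ½ × 29.0909 × 32 = €465.45.

€465.45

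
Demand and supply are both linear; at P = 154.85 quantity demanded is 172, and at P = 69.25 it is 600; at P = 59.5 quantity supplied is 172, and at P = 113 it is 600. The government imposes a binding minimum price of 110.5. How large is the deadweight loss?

833.87

Demand slope = (69.25 − 154.85)/(600 − 172) = −0.2, so P = 189.25 − 0.2Q.
Supply slope = (113 − 59.5)/(600 − 172) = 0.125, so P = 38 + 0.125Q.
Competitive equilibrium: 189.25 − 0.2Q = 38 + 0.125Q → Q* = 465.3846, P* = 96.1731.
At the floor P = 110.5, quantity demanded = (189.25 − 110.5)/0.2 = 393.75.
Sellers' marginal cost at Q' = 393.75: 38 + 0.125·393.75 = 87.2188.
ΔQ = 465.3846 − 393.75 = 71.6346; wedge = 110.5 − 87.2188 = 23.2812.
Deadweight loss = ½ × 71.6346 × 23.2812 = 833.87.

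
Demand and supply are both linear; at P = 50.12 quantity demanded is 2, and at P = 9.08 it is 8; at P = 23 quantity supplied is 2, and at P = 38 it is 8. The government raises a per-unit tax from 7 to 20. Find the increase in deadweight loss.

18.79

Demand slope = (9.08 − 50.12)/(8 − 2) = −6.84, so P = 63.8 − 6.84Q.
Supply slope = (38 − 23)/(8 − 2) = 2.5, so P = 18 + 2.5Q.
Competitive equilibrium: 63.8 − 6.84Q = 18 + 2.5Q → Q* = 4.9036, P* = 30.2591.
For a per-unit tax t: ΔQ = t/9.34, so DWL = ½·t·(t/9.34) = t²/18.68.
At t = 7: DWL = 2.623. At t = 20: DWL = 21.413.
Increase = 21.413 − 2.623 = 18.79.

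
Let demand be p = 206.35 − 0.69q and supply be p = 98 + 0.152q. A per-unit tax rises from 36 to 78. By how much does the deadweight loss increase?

2843.23

Competitive equilibrium: 206.35 − 0.69q = 98 + 0.152q → q* = 128.6817, p* = 117.5596.
For a per-unit tax t: Δq = t/0.842, so DWL = ½·t·(t/0.842) = t²/1.684.
At t = 36: DWL = 769.596. At t = 78: DWL = 3612.827.
Increase = 3612.827 − 769.596 = 2843.23.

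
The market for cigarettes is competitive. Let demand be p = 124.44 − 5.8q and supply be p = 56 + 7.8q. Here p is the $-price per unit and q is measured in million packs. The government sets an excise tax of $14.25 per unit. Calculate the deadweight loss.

$7.47 million

Competitive equilibrium: 124.44 − 5.8q = 56 + 7.8q → q* = 5.0324, p* = 95.2524.
With the tax, the buyer price exceeds the seller price by 14.25: (124.44 − 5.8q) − (56 + 7.8q) = 14.25 → q' = 3.9846.
Δq = 5.0324 − 3.9846 = 1.0478; the wedge equals the tax, 14.25.
DWL = ½ × 1.0478 × 14.25 = $7.47 million.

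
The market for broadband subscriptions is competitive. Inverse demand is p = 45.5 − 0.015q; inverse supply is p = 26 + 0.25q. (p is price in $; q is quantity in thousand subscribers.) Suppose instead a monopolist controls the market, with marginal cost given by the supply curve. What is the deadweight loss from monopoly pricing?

$2.06 thousand

Competitive equilibrium: 45.5 − 0.015q = 26 + 0.25q → q* = 73.5849, p* = 44.3962.
Marginal revenue: MR = 45.5 − 0.03q. Set MR = MC: 45.5 − 0.03q = 26 + 0.25q → q_m = 69.6429.
Price p_m = 45.5 − 0.015·69.6429 = 44.4554; MC(q_m) = 26 + 0.25·69.6429 = 43.4107.
Competitive q* = 73.5849, so Δq = 3.942; wedge = 44.4554 − 43.4107 = 1.0447.
The triangle = ½ × 3.942 × 1.0447 = $2.06 thousand.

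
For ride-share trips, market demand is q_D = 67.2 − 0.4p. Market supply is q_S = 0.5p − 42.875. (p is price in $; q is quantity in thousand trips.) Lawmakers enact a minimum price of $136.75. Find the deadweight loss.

$75.11 thousand

In inverse form: demand p = 168 − 2.5q, supply p = 85.75 + 2q.
Competitive equilibrium: 168 − 2.5q = 85.75 + 2q → q* = 18.2778, p* = 122.3056.
At the floor p = 136.75, quantity demanded = (168 − 136.75)/2.5 = 12.5.
Sellers' marginal cost at q' = 12.5: 85.75 + 2·12.5 = 110.75.
Δq = 18.2778 − 12.5 = 5.7778; wedge = 136.75 − 110.75 = 26.
The triangle = ½ × 5.7778 × 26 = $75.11 thousand.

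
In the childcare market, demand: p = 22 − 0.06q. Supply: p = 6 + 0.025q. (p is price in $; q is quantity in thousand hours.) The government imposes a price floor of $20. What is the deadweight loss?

$1019.77 thousand

Competitive equilibrium: 22 − 0.06q = 6 + 0.025q → q* = 188.2353, p* = 10.7059.
At the floor p = 20, quantity demanded = (22 − 20)/0.06 = 33.3333.
Sellers' marginal cost at q' = 33.3333: 6 + 0.025·33.3333 = 6.8333.
Δq = 188.2353 − 33.3333 = 154.902; wedge = 20 − 6.8333 = 13.1667.
Welfare loss = ½ × 154.902 × 13.1667 = $1019.77 thousand.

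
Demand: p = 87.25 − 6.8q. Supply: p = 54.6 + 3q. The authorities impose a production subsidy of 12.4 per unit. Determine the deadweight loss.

7.84

Competitive equilibrium: 87.25 − 6.8q = 54.6 + 3q → q* = 3.3316, p* = 64.5949.
The subsidy lowers effective supply by 12.4: p = 42.2 + 3q.
New quantity: 87.25 − 6.8q = 42.2 + 3q → q' = 4.5969.
Overproduction Δq = 4.5969 − 3.3316 = 1.2653; wedge = subsidy = 12.4.
The triangle = ½ × 1.2653 × 12.4 = 7.84.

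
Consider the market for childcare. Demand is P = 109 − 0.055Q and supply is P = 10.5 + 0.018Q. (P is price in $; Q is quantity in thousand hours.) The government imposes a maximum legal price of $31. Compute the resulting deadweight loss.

$1616.19 thousand

Competitive equilibrium: 109 − 0.055Q = 10.5 + 0.018Q → Q* = 1349.3151, P* = 34.7877.
At the ceiling P = 31, quantity supplied = (31 − 10.5)/0.018 = 1138.8889.
Willingness to pay at Q' = 1138.8889: 109 − 0.055·1138.8889 = 46.3611.
ΔQ = 1349.3151 − 1138.8889 = 210.4262; wedge = 46.3611 − 31 = 15.3611.
Deadweight loss = ½ × 210.4262 × 15.3611 = $1616.19 thousand.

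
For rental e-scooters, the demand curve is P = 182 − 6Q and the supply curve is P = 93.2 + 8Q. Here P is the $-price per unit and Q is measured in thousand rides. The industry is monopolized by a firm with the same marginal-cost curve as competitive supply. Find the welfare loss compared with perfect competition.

Competitive equilibrium: 182 − 6Q = 93.2 + 8Q → Q* = 6.3429, P* = 143.9429.
Marginal revenue: MR = 182 − 12Q. Set MR = MC: 182 − 12Q = 93.2 + 8Q → Q_m = 4.44.
Price P_m = 182 − 6·4.44 = 155.36; MC(Q_m) = 93.2 + 8·4.44 = 128.72.
Competitive Q* = 6.3429, so ΔQ = 1.9029; wedge = 155.36 − 128.72 = 26.64.
DWL = ½ × 1.9029 × 26.64 = $25.35 thousand.

$25.35 thousand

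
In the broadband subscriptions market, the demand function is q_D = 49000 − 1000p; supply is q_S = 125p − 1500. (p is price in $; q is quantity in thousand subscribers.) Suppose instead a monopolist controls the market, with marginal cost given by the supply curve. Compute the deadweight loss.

In inverse form: demand p = 49 − 0.001q, supply p = 12 + 0.008q.
Competitive equilibrium: 49 − 0.001q = 12 + 0.008q → q* = 4111.1111, p* = 44.8889.
Marginal revenue: MR = 49 − 0.002q. Set MR = MC: 49 − 0.002q = 12 + 0.008q → q_m = 3700.
Price p_m = 49 − 0.001·3700 = 45.3; MC(q_m) = 12 + 0.008·3700 = 41.6.
Competitive q* = 4111.1111, so Δq = 411.1111; wedge = 45.3 − 41.6 = 3.7.
DWL = ½ × 411.1111 × 3.7 = $760.56 thousand.

$760.56 thousand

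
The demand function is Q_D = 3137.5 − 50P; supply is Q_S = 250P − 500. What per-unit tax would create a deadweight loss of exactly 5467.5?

16.2

In inverse form: demand P = 62.75 − 0.02Q, supply P = 2 + 0.004Q.
Competitive equilibrium: 62.75 − 0.02Q = 2 + 0.004Q → Q* = 2531.25, P* = 12.125.
A tax t gives ΔQ = t/0.024 and wedge t, so DWL = t²/0.048.
t²/0.048 = 5467.5 → t² = 262.44 → t = 16.2.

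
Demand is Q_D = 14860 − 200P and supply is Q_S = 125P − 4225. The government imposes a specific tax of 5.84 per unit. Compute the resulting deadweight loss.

In inverse form: demand P = 74.3 − 0.005Q, supply P = 33.8 + 0.008Q.
Competitive equilibrium: 74.3 − 0.005Q = 33.8 + 0.008Q → Q* = 3115.3846, P* = 58.7231.
With the tax, the buyer price exceeds the seller price by 5.84: (74.3 − 0.005Q) − (33.8 + 0.008Q) = 5.84 → Q' = 2666.1538.
ΔQ = 3115.3846 − 2666.1538 = 449.2308; the wedge equals the tax, 5.84.
The triangle = ½ × 449.2308 × 5.84 = 1311.75.

1311.75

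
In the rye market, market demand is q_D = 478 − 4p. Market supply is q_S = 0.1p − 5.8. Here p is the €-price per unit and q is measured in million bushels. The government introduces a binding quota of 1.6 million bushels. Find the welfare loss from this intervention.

€99.22 million

In inverse form: demand p = 119.5 − 0.25q, supply p = 58 + 10q.
Competitive equilibrium: 119.5 − 0.25q = 58 + 10q → q* = 6, p* = 118.
At q = 1.6: demand price = 119.5 − 0.25·1.6 = 119.1; supply price = 58 + 10·1.6 = 74.
Δq = 6 − 1.6 = 4.4; wedge = 119.1 − 74 = 45.1.
Deadweight loss = ½ × 4.4 × 45.1 = €99.22 million.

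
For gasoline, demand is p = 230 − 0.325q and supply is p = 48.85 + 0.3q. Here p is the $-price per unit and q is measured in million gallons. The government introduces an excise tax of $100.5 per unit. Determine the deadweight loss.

$8080.20 million

Competitive equilibrium: 230 − 0.325q = 48.85 + 0.3q → q* = 289.84, p* = 135.802.
With the tax, the buyer price exceeds the seller price by 100.5: (230 − 0.325q) − (48.85 + 0.3q) = 100.5 → q' = 129.04.
Δq = 289.84 − 129.04 = 160.8; the wedge equals the tax, 100.5.
The triangle = ½ × 160.8 × 100.5 = $8080.20 million.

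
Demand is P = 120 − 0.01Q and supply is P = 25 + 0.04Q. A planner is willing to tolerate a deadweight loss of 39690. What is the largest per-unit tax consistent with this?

Competitive equilibrium: 120 − 0.01Q = 25 + 0.04Q → Q* = 1900, P* = 101.
A tax t gives ΔQ = t/0.05 and wedge t, so DWL = t²/0.1.
t²/0.1 = 39690 → t² = 3969 → t = 63.

63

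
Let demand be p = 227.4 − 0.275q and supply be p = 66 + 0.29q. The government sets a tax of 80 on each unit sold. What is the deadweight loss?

5663.72

Competitive equilibrium: 227.4 − 0.275q = 66 + 0.29q → q* = 285.6637, p* = 148.8425.
With the tax, the buyer price exceeds the seller price by 80: (227.4 − 0.275q) − (66 + 0.29q) = 80 → q' = 144.0708.
Δq = 285.6637 − 144.0708 = 141.5929; the wedge equals the tax, 80.
DWL = ½ × 141.5929 × 80 = 5663.72.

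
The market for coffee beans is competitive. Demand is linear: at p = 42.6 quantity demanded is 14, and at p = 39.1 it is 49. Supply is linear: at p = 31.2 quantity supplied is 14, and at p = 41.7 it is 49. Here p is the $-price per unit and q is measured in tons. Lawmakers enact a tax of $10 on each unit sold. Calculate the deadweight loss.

$125

Demand slope = (39.1 − 42.6)/(49 − 14) = −0.1, so p = 44 − 0.1q.
Supply slope = (41.7 − 31.2)/(49 − 14) = 0.3, so p = 27 + 0.3q.
Competitive equilibrium: 44 − 0.1q = 27 + 0.3q → q* = 42.5, p* = 39.75.
With the tax, the buyer price exceeds the seller price by 10: (44 − 0.1q) − (27 + 0.3q) = 10 → q' = 17.5.
Δq = 42.5 − 17.5 = 25; the wedge equals the tax, 10.
DWL = ½ × 25 × 10 = $125.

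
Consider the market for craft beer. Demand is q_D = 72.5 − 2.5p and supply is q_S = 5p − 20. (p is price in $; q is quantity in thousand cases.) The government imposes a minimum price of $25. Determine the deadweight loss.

In inverse form: demand p = 29 − 0.4q, supply p = 4 + 0.2q.
Competitive equilibrium: 29 − 0.4q = 4 + 0.2q → q* = 41.6667, p* = 12.3333.
At the floor p = 25, quantity demanded = (29 − 25)/0.4 = 10.
Sellers' marginal cost at q' = 10: 4 + 0.2·10 = 6.
Δq = 41.6667 − 10 = 31.6667; wedge = 25 − 6 = 19.
DWL = ½ × 31.6667 × 19 = $300.83 thousand.

$300.83 thousand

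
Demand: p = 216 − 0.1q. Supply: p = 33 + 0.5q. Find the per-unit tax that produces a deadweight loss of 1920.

48

Competitive equilibrium: 216 − 0.1q = 33 + 0.5q → q* = 305, p* = 185.5.
A tax t gives Δq = t/0.6 and wedge t, so DWL = t²/1.2.
t²/1.2 = 1920 → t² = 2304 → t = 48.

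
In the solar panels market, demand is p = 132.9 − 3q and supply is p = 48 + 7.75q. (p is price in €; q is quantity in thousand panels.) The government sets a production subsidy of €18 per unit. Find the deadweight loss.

Competitive equilibrium: 132.9 − 3q = 48 + 7.75q → q* = 7.8977, p* = 109.207.
The subsidy lowers effective supply by 18: p = 30 + 7.75q.
New quantity: 132.9 − 3q = 30 + 7.75q → q' = 9.5721.
Overproduction Δq = 9.5721 − 7.8977 = 1.6744; wedge = subsidy = 18.
Welfare loss = ½ × 1.6744 × 18 = €15.07 thousand.

€15.07 thousand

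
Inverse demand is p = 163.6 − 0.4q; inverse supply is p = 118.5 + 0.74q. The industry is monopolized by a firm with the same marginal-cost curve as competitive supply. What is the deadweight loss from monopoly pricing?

Competitive equilibrium: 163.6 − 0.4q = 118.5 + 0.74q → q* = 39.5614, p* = 147.7754.
Marginal revenue: MR = 163.6 − 0.8q. Set MR = MC: 163.6 − 0.8q = 118.5 + 0.74q → q_m = 29.2857.
Price p_m = 163.6 − 0.4·29.2857 = 151.8857; MC(q_m) = 118.5 + 0.74·29.2857 = 140.1714.
Competitive q* = 39.5614, so Δq = 10.2757; wedge = 151.8857 − 140.1714 = 11.7143.
Deadweight loss = ½ × 10.2757 × 11.7143 = 60.19.

60.19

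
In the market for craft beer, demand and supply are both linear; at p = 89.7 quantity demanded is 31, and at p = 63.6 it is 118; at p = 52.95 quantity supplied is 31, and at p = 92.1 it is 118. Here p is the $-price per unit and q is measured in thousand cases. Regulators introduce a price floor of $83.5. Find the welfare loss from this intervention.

Demand slope = (63.6 − 89.7)/(118 − 31) = −0.3, so p = 99 − 0.3q.
Supply slope = (92.1 − 52.95)/(118 − 31) = 0.45, so p = 39 + 0.45q.
Competitive equilibrium: 99 − 0.3q = 39 + 0.45q → q* = 80, p* = 75.
At the floor p = 83.5, quantity demanded = (99 − 83.5)/0.3 = 51.6667.
Sellers' marginal cost at q' = 51.6667: 39 + 0.45·51.6667 = 62.25.
Δq = 80 − 51.6667 = 28.3333; wedge = 83.5 − 62.25 = 21.25.
Deadweight loss = ½ × 28.3333 × 21.25 = $301.04 thousand.

$301.04 thousand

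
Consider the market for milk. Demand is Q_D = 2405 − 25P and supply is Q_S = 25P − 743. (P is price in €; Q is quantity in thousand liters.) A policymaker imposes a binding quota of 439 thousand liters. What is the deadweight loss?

In inverse form: demand P = 96.2 − 0.04Q, supply P = 29.72 + 0.04Q.
Competitive equilibrium: 96.2 − 0.04Q = 29.72 + 0.04Q → Q* = 831, P* = 62.96.
At Q = 439: demand price = 96.2 − 0.04·439 = 78.64; supply price = 29.72 + 0.04·439 = 47.28.
ΔQ = 831 − 439 = 392; wedge = 78.64 − 47.28 = 31.36.
The triangle = ½ × 392 × 31.36 = €6146.56 thousand.

€6146.56 thousand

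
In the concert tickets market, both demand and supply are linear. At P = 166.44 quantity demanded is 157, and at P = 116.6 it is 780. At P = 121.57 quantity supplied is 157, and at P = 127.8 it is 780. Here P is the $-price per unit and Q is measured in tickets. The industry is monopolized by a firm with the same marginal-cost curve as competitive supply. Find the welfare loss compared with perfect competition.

Demand slope = (116.6 − 166.44)/(780 − 157) = −0.08, so P = 179 − 0.08Q.
Supply slope = (127.8 − 121.57)/(780 − 157) = 0.01, so P = 120 + 0.01Q.
Competitive equilibrium: 179 − 0.08Q = 120 + 0.01Q → Q* = 655.5556, P* = 126.5556.
Marginal revenue: MR = 179 − 0.16Q. Set MR = MC: 179 − 0.16Q = 120 + 0.01Q → Q_m = 347.0588.
Price P_m = 179 − 0.08·347.0588 = 151.2353; MC(Q_m) = 120 + 0.01·347.0588 = 123.4706.
Competitive Q* = 655.5556, so ΔQ = 308.4968; wedge = 151.2353 − 123.4706 = 27.7647.
Welfare loss = ½ × 308.4968 × 27.7647 = $4282.66.

$4282.66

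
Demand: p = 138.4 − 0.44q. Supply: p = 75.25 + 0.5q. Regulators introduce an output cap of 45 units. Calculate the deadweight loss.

231.24

Competitive equilibrium: 138.4 − 0.44q = 75.25 + 0.5q → q* = 67.1809, p* = 108.8404.
At q = 45: demand price = 138.4 − 0.44·45 = 118.6; supply price = 75.25 + 0.5·45 = 97.75.
Δq = 67.1809 − 45 = 22.1809; wedge = 118.6 − 97.75 = 20.85.
Deadweight loss = ½ × 22.1809 × 20.85 = 231.24.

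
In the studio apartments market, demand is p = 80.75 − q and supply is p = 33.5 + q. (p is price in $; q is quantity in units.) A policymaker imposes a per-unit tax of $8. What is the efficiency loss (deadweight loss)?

$16

Competitive equilibrium: 80.75 − q = 33.5 + q → q* = 23.625, p* = 57.125.
With the tax, the buyer price exceeds the seller price by 8: (80.75 − q) − (33.5 + q) = 8 → q' = 19.625.
Δq = 23.625 − 19.625 = 4; the wedge equals the tax, 8.
Deadweight loss = ½ × 4 × 8 = $16.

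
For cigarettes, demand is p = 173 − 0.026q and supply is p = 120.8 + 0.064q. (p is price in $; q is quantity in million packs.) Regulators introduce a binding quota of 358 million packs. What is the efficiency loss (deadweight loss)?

$2217.78 million

Competitive equilibrium: 173 − 0.026q = 120.8 + 0.064q → q* = 580, p* = 157.92.
At q = 358: demand price = 173 − 0.026·358 = 163.692; supply price = 120.8 + 0.064·358 = 143.712.
Δq = 580 − 358 = 222; wedge = 163.692 − 143.712 = 19.98.
Deadweight loss = ½ × 222 × 19.98 = $2217.78 million.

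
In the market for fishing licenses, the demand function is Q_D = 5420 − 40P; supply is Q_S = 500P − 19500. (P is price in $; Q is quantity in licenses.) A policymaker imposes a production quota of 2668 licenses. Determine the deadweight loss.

$11083.10

In inverse form: demand P = 135.5 − 0.025Q, supply P = 39 + 0.002Q.
Competitive equilibrium: 135.5 − 0.025Q = 39 + 0.002Q → Q* = 3574.0741, P* = 46.1481.
At Q = 2668: demand price = 135.5 − 0.025·2668 = 68.8; supply price = 39 + 0.002·2668 = 44.336.
ΔQ = 3574.0741 − 2668 = 906.0741; wedge = 68.8 − 44.336 = 24.464.
DWL = ½ × 906.0741 × 24.464 = $11083.10.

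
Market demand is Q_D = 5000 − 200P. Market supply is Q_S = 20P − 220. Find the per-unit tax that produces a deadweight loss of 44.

2.2

In inverse form: demand P = 25 − 0.005Q, supply P = 11 + 0.05Q.
Competitive equilibrium: 25 − 0.005Q = 11 + 0.05Q → Q* = 254.5455, P* = 23.7273.
A tax t gives ΔQ = t/0.055 and wedge t, so DWL = t²/0.11.
t²/0.11 = 44 → t² = 4.84 → t = 2.2.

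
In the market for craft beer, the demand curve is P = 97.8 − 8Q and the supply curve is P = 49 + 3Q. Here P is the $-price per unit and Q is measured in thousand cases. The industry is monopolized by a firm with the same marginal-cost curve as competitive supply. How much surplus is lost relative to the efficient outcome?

Competitive equilibrium: 97.8 − 8Q = 49 + 3Q → Q* = 4.4364, P* = 62.3091.
Marginal revenue: MR = 97.8 − 16Q. Set MR = MC: 97.8 − 16Q = 49 + 3Q → Q_m = 2.5684.
Price P_m = 97.8 − 8·2.5684 = 77.2528; MC(Q_m) = 49 + 3·2.5684 = 56.7052.
Competitive Q* = 4.4364, so ΔQ = 1.868; wedge = 77.2528 − 56.7052 = 20.5476.
Welfare loss = ½ × 1.868 × 20.5476 = $19.19 thousand.

$19.19 thousand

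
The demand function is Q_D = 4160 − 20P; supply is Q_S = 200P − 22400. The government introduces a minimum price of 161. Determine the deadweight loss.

17840.82

In inverse form: demand P = 208 − 0.05Q, supply P = 112 + 0.005Q.
Competitive equilibrium: 208 − 0.05Q = 112 + 0.005Q → Q* = 1745.4545, P* = 120.7273.
At the floor P = 161, quantity demanded = (208 − 161)/0.05 = 940.
Sellers' marginal cost at Q' = 940: 112 + 0.005·940 = 116.7.
ΔQ = 1745.4545 − 940 = 805.4545; wedge = 161 − 116.7 = 44.3.
The triangle = ½ × 805.4545 × 44.3 = 17840.82.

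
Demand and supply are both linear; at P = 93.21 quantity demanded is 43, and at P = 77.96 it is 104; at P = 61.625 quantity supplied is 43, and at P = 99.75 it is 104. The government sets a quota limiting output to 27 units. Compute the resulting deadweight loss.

Demand slope = (77.96 − 93.21)/(104 − 43) = −0.25, so P = 103.96 − 0.25Q.
Supply slope = (99.75 − 61.625)/(104 − 43) = 0.625, so P = 34.75 + 0.625Q.
Competitive equilibrium: 103.96 − 0.25Q = 34.75 + 0.625Q → Q* = 79.0971, P* = 84.1857.
At Q = 27: demand price = 103.96 − 0.25·27 = 97.21; supply price = 34.75 + 0.625·27 = 51.625.
ΔQ = 79.0971 − 27 = 52.0971; wedge = 97.21 − 51.625 = 45.585.
DWL = ½ × 52.0971 × 45.585 = 1187.42.

1187.42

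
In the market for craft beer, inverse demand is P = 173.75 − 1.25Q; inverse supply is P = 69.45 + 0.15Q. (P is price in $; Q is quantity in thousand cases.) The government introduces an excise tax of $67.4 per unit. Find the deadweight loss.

$1622.41 thousand

Competitive equilibrium: 173.75 − 1.25Q = 69.45 + 0.15Q → Q* = 74.5, P* = 80.625.
With the tax, the buyer price exceeds the seller price by 67.4: (173.75 − 1.25Q) − (69.45 + 0.15Q) = 67.4 → Q' = 26.35714.
ΔQ = 74.5 − 26.35714 = 48.14286; the wedge equals the tax, 67.4.
DWL = ½ × 48.14286 × 67.4 = $1622.41 thousand.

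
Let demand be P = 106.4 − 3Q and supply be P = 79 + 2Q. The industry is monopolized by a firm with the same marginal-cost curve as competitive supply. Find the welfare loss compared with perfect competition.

10.56

Competitive equilibrium: 106.4 − 3Q = 79 + 2Q → Q* = 5.48, P* = 89.96.
Marginal revenue: MR = 106.4 − 6Q. Set MR = MC: 106.4 − 6Q = 79 + 2Q → Q_m = 3.425.
Price P_m = 106.4 − 3·3.425 = 96.125; MC(Q_m) = 79 + 2·3.425 = 85.85.
Competitive Q* = 5.48, so ΔQ = 2.055; wedge = 96.125 − 85.85 = 10.275.
Welfare loss = ½ × 2.055 × 10.275 = 10.56.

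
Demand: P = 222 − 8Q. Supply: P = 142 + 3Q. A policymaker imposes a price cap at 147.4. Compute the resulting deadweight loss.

164.73

Competitive equilibrium: 222 − 8Q = 142 + 3Q → Q* = 7.2727, P* = 163.8182.
At the ceiling P = 147.4, quantity supplied = (147.4 − 142)/3 = 1.8.
Willingness to pay at Q' = 1.8: 222 − 8·1.8 = 207.6.
ΔQ = 7.2727 − 1.8 = 5.4727; wedge = 207.6 − 147.4 = 60.2.
Welfare loss = ½ × 5.4727 × 60.2 = 164.73.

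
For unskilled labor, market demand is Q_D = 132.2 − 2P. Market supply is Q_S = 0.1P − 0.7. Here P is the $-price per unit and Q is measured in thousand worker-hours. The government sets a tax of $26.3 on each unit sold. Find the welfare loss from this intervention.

$32.94 thousand

In inverse form: demand P = 66.1 − 0.5Q, supply P = 7 + 10Q.
Competitive equilibrium: 66.1 − 0.5Q = 7 + 10Q → Q* = 5.6286, P* = 63.2857.
With the tax, the buyer price exceeds the seller price by 26.3: (66.1 − 0.5Q) − (7 + 10Q) = 26.3 → Q' = 3.1238.
ΔQ = 5.6286 − 3.1238 = 2.5048; the wedge equals the tax, 26.3.
Deadweight loss = ½ × 2.5048 × 26.3 = $32.94 thousand.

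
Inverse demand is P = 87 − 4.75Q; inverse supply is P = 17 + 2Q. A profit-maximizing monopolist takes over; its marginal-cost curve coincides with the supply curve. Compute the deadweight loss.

Competitive equilibrium: 87 − 4.75Q = 17 + 2Q → Q* = 10.3704, P* = 37.7407.
Marginal revenue: MR = 87 − 9.5Q. Set MR = MC: 87 − 9.5Q = 17 + 2Q → Q_m = 6.087.
Price P_m = 87 − 4.75·6.087 = 58.0868; MC(Q_m) = 17 + 2·6.087 = 29.174.
Competitive Q* = 10.3704, so ΔQ = 4.2834; wedge = 58.0868 − 29.174 = 28.9128.
Deadweight loss = ½ × 4.2834 × 28.9128 = 61.92.

61.92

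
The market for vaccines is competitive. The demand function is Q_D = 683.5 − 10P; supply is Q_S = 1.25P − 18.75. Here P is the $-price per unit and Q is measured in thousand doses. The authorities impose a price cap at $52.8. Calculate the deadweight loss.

$65.10 thousand

In inverse form: demand P = 68.35 − 0.1Q, supply P = 15 + 0.8Q.
Competitive equilibrium: 68.35 − 0.1Q = 15 + 0.8Q → Q* = 59.2778, P* = 62.4222.
At the ceiling P = 52.8, quantity supplied = (52.8 − 15)/0.8 = 47.25.
Willingness to pay at Q' = 47.25: 68.35 − 0.1·47.25 = 63.625.
ΔQ = 59.2778 − 47.25 = 12.0278; wedge = 63.625 − 52.8 = 10.825.
Deadweight loss = ½ × 12.0278 × 10.825 = $65.10 thousand.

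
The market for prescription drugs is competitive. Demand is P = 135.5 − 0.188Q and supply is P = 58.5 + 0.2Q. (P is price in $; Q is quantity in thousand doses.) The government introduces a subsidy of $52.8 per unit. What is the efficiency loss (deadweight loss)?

$3592.58 thousand

Competitive equilibrium: 135.5 − 0.188Q = 58.5 + 0.2Q → Q* = 198.4536, P* = 98.1907.
The subsidy lowers effective supply by 52.8: P = 5.7 + 0.2Q.
New quantity: 135.5 − 0.188Q = 5.7 + 0.2Q → Q' = 334.5361.
Overproduction ΔQ = 334.5361 − 198.4536 = 136.0825; wedge = subsidy = 52.8.
The triangle = ½ × 136.0825 × 52.8 = $3592.58 thousand.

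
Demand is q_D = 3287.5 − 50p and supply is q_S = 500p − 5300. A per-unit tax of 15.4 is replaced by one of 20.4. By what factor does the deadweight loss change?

In inverse form: demand p = 65.75 − 0.02q, supply p = 10.6 + 0.002q.
Competitive equilibrium: 65.75 − 0.02q = 10.6 + 0.002q → q* = 2506.8182, p* = 15.6136.
For a per-unit tax t: Δq = t/0.022, so DWL = ½·t·(t/0.022) = t²/0.044.
At t = 15.4: DWL = 5390. At t = 20.4: DWL = 9458.182.
Ratio = (20.4/15.4)² = 1.755.

1.755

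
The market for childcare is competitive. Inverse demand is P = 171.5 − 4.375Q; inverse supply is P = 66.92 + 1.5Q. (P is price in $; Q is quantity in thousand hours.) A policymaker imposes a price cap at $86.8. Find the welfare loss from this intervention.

Competitive equilibrium: 171.5 − 4.375Q = 66.92 + 1.5Q → Q* = 17.8009, P* = 93.6213.
At the ceiling P = 86.8, quantity supplied = (86.8 − 66.92)/1.5 = 13.2533.
Willingness to pay at Q' = 13.2533: 171.5 − 4.375·13.2533 = 113.5168.
ΔQ = 17.8009 − 13.2533 = 4.5476; wedge = 113.5168 − 86.8 = 26.7168.
Welfare loss = ½ × 4.5476 × 26.7168 = $60.75 thousand.

$60.75 thousand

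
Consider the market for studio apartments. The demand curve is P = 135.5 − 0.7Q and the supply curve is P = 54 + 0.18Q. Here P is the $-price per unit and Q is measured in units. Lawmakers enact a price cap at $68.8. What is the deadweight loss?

Competitive equilibrium: 135.5 − 0.7Q = 54 + 0.18Q → Q* = 92.6136, P* = 70.6705.
At the ceiling P = 68.8, quantity supplied = (68.8 − 54)/0.18 = 82.2222.
Willingness to pay at Q' = 82.2222: 135.5 − 0.7·82.2222 = 77.9445.
ΔQ = 92.6136 − 82.2222 = 10.3914; wedge = 77.9445 − 68.8 = 9.1445.
Welfare loss = ½ × 10.3914 × 9.1445 = $47.51.

$47.51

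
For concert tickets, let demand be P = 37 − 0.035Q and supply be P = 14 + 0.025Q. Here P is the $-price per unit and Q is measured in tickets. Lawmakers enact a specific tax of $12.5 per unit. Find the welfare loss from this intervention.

$1302.08

Competitive equilibrium: 37 − 0.035Q = 14 + 0.025Q → Q* = 383.3333, P* = 23.5833.
With the tax, the buyer price exceeds the seller price by 12.5: (37 − 0.035Q) − (14 + 0.025Q) = 12.5 → Q' = 175.
ΔQ = 383.3333 − 175 = 208.3333; the wedge equals the tax, 12.5.
The triangle = ½ × 208.3333 × 12.5 = $1302.08.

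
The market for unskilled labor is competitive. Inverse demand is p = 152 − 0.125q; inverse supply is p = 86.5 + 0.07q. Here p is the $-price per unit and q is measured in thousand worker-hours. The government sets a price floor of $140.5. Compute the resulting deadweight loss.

Competitive equilibrium: 152 − 0.125q = 86.5 + 0.07q → q* = 335.8974, p* = 110.0128.
At the floor p = 140.5, quantity demanded = (152 − 140.5)/0.125 = 92.
Sellers' marginal cost at q' = 92: 86.5 + 0.07·92 = 92.94.
Δq = 335.8974 − 92 = 243.8974; wedge = 140.5 − 92.94 = 47.56.
Deadweight loss = ½ × 243.8974 × 47.56 = $5799.88 thousand.

$5799.88 thousand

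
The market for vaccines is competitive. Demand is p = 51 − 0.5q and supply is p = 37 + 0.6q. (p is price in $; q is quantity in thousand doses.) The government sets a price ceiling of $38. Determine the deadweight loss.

Competitive equilibrium: 51 − 0.5q = 37 + 0.6q → q* = 12.7273, p* = 44.6364.
At the ceiling p = 38, quantity supplied = (38 − 37)/0.6 = 1.6667.
Willingness to pay at q' = 1.6667: 51 − 0.5·1.6667 = 50.1667.
Δq = 12.7273 − 1.6667 = 11.0606; wedge = 50.1667 − 38 = 12.1667.
DWL = ½ × 11.0606 × 12.1667 = $67.29 thousand.

$67.29 thousand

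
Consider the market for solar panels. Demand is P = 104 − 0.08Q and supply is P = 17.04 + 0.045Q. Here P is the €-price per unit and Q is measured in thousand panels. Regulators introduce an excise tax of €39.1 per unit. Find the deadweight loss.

Competitive equilibrium: 104 − 0.08Q = 17.04 + 0.045Q → Q* = 695.68, P* = 48.3456.
With the tax, the buyer price exceeds the seller price by 39.1: (104 − 0.08Q) − (17.04 + 0.045Q) = 39.1 → Q' = 382.88.
ΔQ = 695.68 − 382.88 = 312.8; the wedge equals the tax, 39.1.
DWL = ½ × 312.8 × 39.1 = €6115.24 thousand.

€6115.24 thousand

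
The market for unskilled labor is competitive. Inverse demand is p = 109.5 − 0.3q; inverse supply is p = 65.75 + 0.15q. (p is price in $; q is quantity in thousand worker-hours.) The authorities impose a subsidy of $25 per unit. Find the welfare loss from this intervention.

$694.44 thousand

Competitive equilibrium: 109.5 − 0.3q = 65.75 + 0.15q → q* = 97.22222, p* = 80.33333.
The subsidy lowers effective supply by 25: p = 40.75 + 0.15q.
New quantity: 109.5 − 0.3q = 40.75 + 0.15q → q' = 152.77778.
Overproduction Δq = 152.77778 − 97.22222 = 55.55556; wedge = subsidy = 25.
Deadweight loss = ½ × 55.55556 × 25 = $694.44 thousand.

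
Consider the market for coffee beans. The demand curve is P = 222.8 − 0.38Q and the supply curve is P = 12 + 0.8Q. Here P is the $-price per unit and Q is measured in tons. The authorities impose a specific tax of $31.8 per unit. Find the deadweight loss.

Competitive equilibrium: 222.8 − 0.38Q = 12 + 0.8Q → Q* = 178.6441, P* = 154.9153.
With the tax, the buyer price exceeds the seller price by 31.8: (222.8 − 0.38Q) − (12 + 0.8Q) = 31.8 → Q' = 151.6949.
ΔQ = 178.6441 − 151.6949 = 26.9492; the wedge equals the tax, 31.8.
Deadweight loss = ½ × 26.9492 × 31.8 = $428.49.

$428.49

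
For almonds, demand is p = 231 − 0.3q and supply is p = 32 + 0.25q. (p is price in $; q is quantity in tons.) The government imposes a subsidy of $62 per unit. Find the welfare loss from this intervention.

$3494.55

Competitive equilibrium: 231 − 0.3q = 32 + 0.25q → q* = 361.8182, p* = 122.4545.
The subsidy lowers effective supply by 62: p = 0.25q − 30.
New quantity: 231 − 0.3q = 0.25q − 30 → q' = 474.5455.
Overproduction Δq = 474.5455 − 361.8182 = 112.7273; wedge = subsidy = 62.
The triangle = ½ × 112.7273 × 62 = $3494.55.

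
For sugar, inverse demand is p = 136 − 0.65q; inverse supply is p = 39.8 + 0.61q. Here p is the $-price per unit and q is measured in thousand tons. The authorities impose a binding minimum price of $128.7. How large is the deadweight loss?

$2671.46 thousand

Competitive equilibrium: 136 − 0.65q = 39.8 + 0.61q → q* = 76.3492, p* = 86.373.
At the floor p = 128.7, quantity demanded = (136 − 128.7)/0.65 = 11.2308.
Sellers' marginal cost at q' = 11.2308: 39.8 + 0.61·11.2308 = 46.6508.
Δq = 76.3492 − 11.2308 = 65.1184; wedge = 128.7 − 46.6508 = 82.0492.
The triangle = ½ × 65.1184 × 82.0492 = $2671.46 thousand.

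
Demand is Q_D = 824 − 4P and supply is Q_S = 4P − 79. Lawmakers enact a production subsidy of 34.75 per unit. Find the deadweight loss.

1207.56

In inverse form: demand P = 206 − 0.25Q, supply P = 19.75 + 0.25Q.
Competitive equilibrium: 206 − 0.25Q = 19.75 + 0.25Q → Q* = 372.5, P* = 112.875.
The subsidy lowers effective supply by 34.75: P = 0.25Q − 15.
New quantity: 206 − 0.25Q = 0.25Q − 15 → Q' = 442.
Overproduction ΔQ = 442 − 372.5 = 69.5; wedge = subsidy = 34.75.
DWL = ½ × 69.5 × 34.75 = 1207.56.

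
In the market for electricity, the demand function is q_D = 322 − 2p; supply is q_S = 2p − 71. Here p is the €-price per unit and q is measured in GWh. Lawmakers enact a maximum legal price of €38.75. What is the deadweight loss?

In inverse form: demand p = 161 − 0.5q, supply p = 35.5 + 0.5q.
Competitive equilibrium: 161 − 0.5q = 35.5 + 0.5q → q* = 125.5, p* = 98.25.
At the ceiling p = 38.75, quantity supplied = (38.75 − 35.5)/0.5 = 6.5.
Willingness to pay at q' = 6.5: 161 − 0.5·6.5 = 157.75.
Δq = 125.5 − 6.5 = 119; wedge = 157.75 − 38.75 = 119.
Welfare loss = ½ × 119 × 119 = €7080.50.

€7080.50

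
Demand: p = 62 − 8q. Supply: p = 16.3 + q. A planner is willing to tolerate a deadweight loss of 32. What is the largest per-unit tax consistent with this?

24

Competitive equilibrium: 62 − 8q = 16.3 + q → q* = 5.0778, p* = 21.3778.
A tax t gives Δq = t/9 and wedge t, so DWL = t²/18.
t²/18 = 32 → t² = 576 → t = 24.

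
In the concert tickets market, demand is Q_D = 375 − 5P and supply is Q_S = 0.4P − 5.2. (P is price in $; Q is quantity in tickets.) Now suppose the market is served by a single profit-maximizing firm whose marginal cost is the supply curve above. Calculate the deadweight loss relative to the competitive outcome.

In inverse form: demand P = 75 − 0.2Q, supply P = 13 + 2.5Q.
Competitive equilibrium: 75 − 0.2Q = 13 + 2.5Q → Q* = 22.963, P* = 70.4074.
Marginal revenue: MR = 75 − 0.4Q. Set MR = MC: 75 − 0.4Q = 13 + 2.5Q → Q_m = 21.3793.
Price P_m = 75 − 0.2·21.3793 = 70.7241; MC(Q_m) = 13 + 2.5·21.3793 = 66.4483.
Competitive Q* = 22.963, so ΔQ = 1.5837; wedge = 70.7241 − 66.4483 = 4.2758.
Welfare loss = ½ × 1.5837 × 4.2758 = $3.39.

$3.39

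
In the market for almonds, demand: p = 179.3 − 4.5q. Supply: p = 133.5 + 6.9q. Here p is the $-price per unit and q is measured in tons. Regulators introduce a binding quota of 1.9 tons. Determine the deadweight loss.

Competitive equilibrium: 179.3 − 4.5q = 133.5 + 6.9q → q* = 4.0175, p* = 161.2211.
At q = 1.9: demand price = 179.3 − 4.5·1.9 = 170.75; supply price = 133.5 + 6.9·1.9 = 146.61.
Δq = 4.0175 − 1.9 = 2.1175; wedge = 170.75 − 146.61 = 24.14.
Deadweight loss = ½ × 2.1175 × 24.14 = $25.56.

$25.56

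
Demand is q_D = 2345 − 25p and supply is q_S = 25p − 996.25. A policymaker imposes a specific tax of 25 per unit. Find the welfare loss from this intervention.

In inverse form: demand p = 93.8 − 0.04q, supply p = 39.85 + 0.04q.
Competitive equilibrium: 93.8 − 0.04q = 39.85 + 0.04q → q* = 674.375, p* = 66.825.
With the tax, the buyer price exceeds the seller price by 25: (93.8 − 0.04q) − (39.85 + 0.04q) = 25 → q' = 361.875.
Δq = 674.375 − 361.875 = 312.5; the wedge equals the tax, 25.
The triangle = ½ × 312.5 × 25 = 3906.25.

3906.25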